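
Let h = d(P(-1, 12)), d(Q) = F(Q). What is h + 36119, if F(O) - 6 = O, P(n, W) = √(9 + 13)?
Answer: 36125 + √22 ≈ 36130.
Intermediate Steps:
P(n, W) = √22
F(O) = 6 + O
d(Q) = 6 + Q
h = 6 + √22 ≈ 10.690
h + 36119 = (6 + √22) + 36119 = 36125 + √22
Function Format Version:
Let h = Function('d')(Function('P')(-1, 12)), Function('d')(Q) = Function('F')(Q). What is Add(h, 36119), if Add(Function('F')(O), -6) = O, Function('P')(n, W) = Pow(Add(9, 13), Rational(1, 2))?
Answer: Add(36125, Pow(22, Rational(1, 2))) ≈ 36130.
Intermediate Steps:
Function('P')(n, W) = Pow(22, Rational(1, 2))
Function('F')(O) = Add(6, O)
Function('d')(Q) = Add(6, Q)
h = Add(6, Pow(22, Rational(1, 2))) ≈ 10.690
Add(h, 36119) = Add(Add(6, Pow(22, Rational(1, 2))), 36119) = Add(36125, Pow(22, Rational(1, 2)))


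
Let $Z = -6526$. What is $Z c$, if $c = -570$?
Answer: $3719820$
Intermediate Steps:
$Z c = \left(-6526\right) \left(-570\right) = 3719820$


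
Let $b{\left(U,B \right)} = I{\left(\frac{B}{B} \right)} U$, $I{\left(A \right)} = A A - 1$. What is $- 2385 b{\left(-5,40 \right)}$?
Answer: $0$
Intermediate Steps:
$I{\left(A \right)} = -1 + A^{2}$ ($I{\left(A \right)} = A^{2} - 1 = -1 + A^{2}$)
$b{\left(U,B \right)} = 0$ ($b{\left(U,B \right)} = \left(-1 + \left(\frac{B}{B}\right)^{2}\right) U = \left(-1 + 1^{2}\right) U = \left(-1 + 1\right) U = 0 U = 0$)
$- 2385 b{\left(-5,40 \right)} = \left(-2385\right) 0 = 0$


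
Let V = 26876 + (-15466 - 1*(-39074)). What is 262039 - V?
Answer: 211555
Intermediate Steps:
V = 50484 (V = 26876 + (-15466 + 39074) = 26876 + 23608 = 50484)
262039 - V = 262039 - 1*50484 = 262039 - 50484 = 211555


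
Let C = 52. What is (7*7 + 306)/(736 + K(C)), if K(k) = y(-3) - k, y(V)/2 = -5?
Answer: 355/674 ≈ 0.52671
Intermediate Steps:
y(V) = -10 (y(V) = 2*(-5) = -10)
K(k) = -10 - k
(7*7 + 306)/(736 + K(C)) = (7*7 + 306)/(736 + (-10 - 1*52)) = (49 + 306)/(736 + (-10 - 52)) = 355/(736 - 62) = 355/674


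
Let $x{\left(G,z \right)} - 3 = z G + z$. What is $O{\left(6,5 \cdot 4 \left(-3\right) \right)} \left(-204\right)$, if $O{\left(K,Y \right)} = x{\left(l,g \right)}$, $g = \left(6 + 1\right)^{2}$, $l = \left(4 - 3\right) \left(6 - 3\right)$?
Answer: $-40596$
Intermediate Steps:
$l = 3$ ($l = 1 \cdot 3 = 3$)
$g = 49$ ($g = 7^{2} = 49$)
$x{\left(G,z \right)} = 3 + z + G z$ ($x{\left(G,z \right)} = 3 + \left(z G + z\right) = 3 + \left(G z + z\right) = 3 + \left(z + G z\right) = 3 + z + G z$)
$O{\left(K,Y \right)} = 199$ ($O{\left(K,Y \right)} = 3 + 49 + 3 \cdot 49 = 3 + 49 + 147 = 199$)
$O{\left(6,5 \cdot 4 \left(-3\right) \right)} \left(-204\right) = 199 \left(-204\right) = -40596$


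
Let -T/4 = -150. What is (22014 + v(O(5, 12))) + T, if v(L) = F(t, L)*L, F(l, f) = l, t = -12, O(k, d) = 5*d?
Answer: 21894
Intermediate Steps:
T = 600 (T = -4*(-150) = 600)
v(L) = -12*L
(22014 + v(O(5, 12))) + T = (22014 - 60*12) + 600 = (22014 - 12*60) + 600 = (22014 - 720) + 600 = 21294 + 600 = 21894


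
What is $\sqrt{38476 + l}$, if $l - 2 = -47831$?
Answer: $i \sqrt{9353} \approx 96.711 i$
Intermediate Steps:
$l = -47829$ ($l = 2 - 47831 = -47829$)
$\sqrt{38476 + l} = \sqrt{38476 - 47829} = \sqrt{-9353} = i \sqrt{9353}$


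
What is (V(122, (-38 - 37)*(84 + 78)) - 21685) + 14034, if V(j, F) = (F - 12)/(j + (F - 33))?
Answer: -92266549/12061 ≈ -7650.0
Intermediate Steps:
V(j, F) = (-12 + F)/(-33 + F + j) (V(j, F) = (-12 + F)/(j + (-33 + F)) = (-12 + F)/(-33 + F + j))
(V(122, (-38 - 37)*(84 + 78)) - 21685) + 14034 = ((-12 + (-38 - 37)*(84 + 78))/(-33 + (-38 - 37)*(84 + 78) + 122) - 21685) + 14034 = ((-12 - 75*162)/(-33 - 75*162 + 122) - 21685) + 14034 = ((-12 - 12150)/(-33 - 12150 + 122) - 21685) + 14034 = (-12162/(-12061) - 21685) + 14034 = (-1/12061*(-12162) - 21685) + 14034 = (12162/12061 - 21685) + 14034 = -261530623/12061 + 14034 = -92266549/12061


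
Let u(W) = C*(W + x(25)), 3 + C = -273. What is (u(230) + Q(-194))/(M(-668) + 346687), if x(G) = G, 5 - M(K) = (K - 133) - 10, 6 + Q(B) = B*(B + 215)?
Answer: -74460/347503 ≈ -0.21427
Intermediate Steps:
C = -276 (C = -3 - 273 = -276)
Q(B) = -6 + B*(215 + B) (Q(B) = -6 + B*(B + 215) = -6 + B*(215 + B))
M(K) = 148 - K (M(K) = 5 - ((K - 133) - 10) = 5 - ((-133 + K) - 10) = 5 - (-143 + K) = 5 + (143 - K) = 148 - K)
u(W) = -6900 - 276*W (u(W) = -276*(W + 25) = -276*(25 + W) = -6900 - 276*W)
(u(230) + Q(-194))/(M(-668) + 346687) = ((-6900 - 276*230) + (-6 + (-194)² + 215*(-194)))/((148 - 1*(-668)) + 346687) = ((-6900 - 63480) + (-6 + 37636 - 41710))/((148 + 668) + 346687) = (-70380 - 4080)/(816 + 346687) = -74460/347503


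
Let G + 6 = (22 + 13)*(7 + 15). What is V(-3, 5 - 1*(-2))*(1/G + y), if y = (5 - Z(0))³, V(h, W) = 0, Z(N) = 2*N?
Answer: 0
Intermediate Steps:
G = 764 (G = -6 + (22 + 13)*(7 + 15) = -6 + 35*22 = -6 + 770 = 764)
y = 125 (y = (5 - 2*0)³ = (5 - 1*0)³ = (5 + 0)³ = 5³ = 125)
V(-3, 5 - 1*(-2))*(1/G + y) = 0*(1/764 + 125) = 0*(95501/764) = 0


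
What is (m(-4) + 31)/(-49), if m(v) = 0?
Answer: -31/49 ≈ -0.63265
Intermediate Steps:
(m(-4) + 31)/(-49) = (0 + 31)/(-49) = -1/49*31 = -31/49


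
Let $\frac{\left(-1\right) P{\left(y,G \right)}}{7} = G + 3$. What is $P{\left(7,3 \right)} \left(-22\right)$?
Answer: $924$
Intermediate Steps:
$P{\left(y,G \right)} = -21 - 7 G$ ($P{\left(y,G \right)} = - 7 \left(G + 3\right) = - 7 \left(3 + G\right) = -21 - 7 G$)
$P{\left(7,3 \right)} \left(-22\right) = \left(-21 - 21\right) \left(-22\right) = \left(-42\right) \left(-22\right) = 924$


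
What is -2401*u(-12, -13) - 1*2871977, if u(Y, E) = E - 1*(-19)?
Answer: -2886383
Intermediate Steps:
u(Y, E) = 19 + E (u(Y, E) = E + 19 = 19 + E)
-2401*u(-12, -13) - 1*2871977 = -2401*(19 - 13) - 1*2871977 = -2401*6 - 2871977 = -14406 - 2871977 = -2886383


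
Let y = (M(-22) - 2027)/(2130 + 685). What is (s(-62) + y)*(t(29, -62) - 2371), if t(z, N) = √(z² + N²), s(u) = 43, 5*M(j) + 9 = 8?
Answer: -1410956019/14075 + 595089*√4685/14075 ≈ -97352.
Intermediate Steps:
M(j) = -⅕ (M(j) = -9/5 + (⅕)*8 = -9/5 + 8/5 = -⅕)
y = -10136/14075 (y = (-⅕ - 2027)/(2130 + 685) = -10136/5/2815 = -10136/5*1/2815 = -10136/14075 ≈ -0.72014)
t(z, N) = √(N² + z²)
(s(-62) + y)*(t(29, -62) - 2371) = (43 - 10136/14075)*(√((-62)² + 29²) - 2371) = 595089*(√(3844 + 841) - 2371)/14075 = 595089*(√4685 - 2371)/14075 = 595089*(-2371 + √4685)/14075 = -1410956019/14075 + 595089*√4685/14075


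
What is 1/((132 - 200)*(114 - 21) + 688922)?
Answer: 1/682598 ≈ 1.4650e-6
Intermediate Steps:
1/((132 - 200)*(114 - 21) + 688922) = 1/(-68*93 + 688922) = 1/(-6324 + 688922) = 1/682598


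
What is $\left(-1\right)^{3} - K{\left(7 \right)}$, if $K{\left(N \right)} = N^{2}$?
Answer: $-50$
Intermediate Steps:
$\left(-1\right)^{3} - K{\left(7 \right)} = \left(-1\right)^{3} - 7^{2} = -1 - 49 = -50$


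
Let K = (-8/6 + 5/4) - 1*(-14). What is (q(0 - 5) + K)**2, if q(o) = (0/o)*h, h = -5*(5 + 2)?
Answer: 27889/144 ≈ 193.67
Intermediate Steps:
h = -35 (h = -5*7 = -35)
q(o) = 0 (q(o) = (0/o)*(-35) = 0*(-35) = 0)
K = 167/12 (K = (-8*1/6 + 5*(1/4)) + 14 = (-4/3 + 5/4) + 14 = -1/12 + 14 = 167/12 ≈ 13.917)
(q(0 - 5) + K)**2 = (0 + 167/12)**2 = (167/12)**2 = 27889/144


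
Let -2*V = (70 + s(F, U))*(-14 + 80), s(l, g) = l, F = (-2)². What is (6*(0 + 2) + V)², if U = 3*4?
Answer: 5904900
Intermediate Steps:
F = 4
U = 12
V = -2442 (V = -(70 + 4)*(-14 + 80)/2 = -37*66 = -½*4884 = -2442)
(6*(0 + 2) + V)² = (6*(0 + 2) - 2442)² = (6*2 - 2442)² = (12 - 2442)² = (-2430)² = 5904900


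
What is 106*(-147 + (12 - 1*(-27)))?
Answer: -11448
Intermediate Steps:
106*(-147 + (12 - 1*(-27))) = 106*(-147 + (12 + 27)) = 106*(-147 + 39) = 106*(-108) = -11448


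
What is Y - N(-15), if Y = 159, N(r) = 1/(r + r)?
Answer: 4771/30 ≈ 159.03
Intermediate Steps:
N(r) = 1/(2*r)
Y - N(-15) = 159 - 1/(2*(-15)) = 159 - (-1)/(2*15) = 159 - 1*(-1/30) = 159 + 1/30 = 4771/30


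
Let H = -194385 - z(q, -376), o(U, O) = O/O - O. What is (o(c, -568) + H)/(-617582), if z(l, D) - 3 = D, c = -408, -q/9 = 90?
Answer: 193443/617582 ≈ 0.31323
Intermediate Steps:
q = -810 (q = -9*90 = -810)
z(l, D) = 3 + D
o(U, O) = 1 - O
H = -194012 (H = -194385 - (3 - 376) = -194385 - 1*(-373) = -194385 + 373 = -194012)
(o(c, -568) + H)/(-617582) = ((1 - 1*(-568)) - 194012)/(-617582) = ((1 + 568) - 194012)*(-1/617582) = (569 - 194012)*(-1/617582) = -193443*(-1/617582) = 193443/617582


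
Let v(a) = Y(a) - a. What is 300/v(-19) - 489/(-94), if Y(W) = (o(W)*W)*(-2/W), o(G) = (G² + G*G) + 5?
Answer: 134703/26978 ≈ 4.9931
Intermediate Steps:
o(G) = 5 + 2*G² (o(G) = (G² + G²) + 5 = 2*G² + 5 = 5 + 2*G²)
Y(W) = -10 - 4*W² (Y(W) = ((5 + 2*W²)*W)*(-2/W) = (W*(5 + 2*W²))*(-2/W) = -10 - 4*W²)
v(a) = -10 - a - 4*a² (v(a) = (-10 - 4*a²) - a = -10 - a - 4*a²)
300/v(-19) - 489/(-94) = 300/(-10 - 1*(-19) - 4*(-19)²) - 489/(-94) = 300/(-10 + 19 - 4*361) - 489*(-1/94) = 300/(-10 + 19 - 1444) + 489/94 = 300/(-1435) + 489/94 = 300*(-1/1435) + 489/94 = -60/287 + 489/94 = 134703/26978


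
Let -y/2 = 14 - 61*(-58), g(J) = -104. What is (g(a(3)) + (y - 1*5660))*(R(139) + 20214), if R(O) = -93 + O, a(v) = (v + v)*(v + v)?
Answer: -260705680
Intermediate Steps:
a(v) = 4*v² (a(v) = (2*v)*(2*v) = 4*v²)
y = -7104 (y = -2*(14 - 61*(-58)) = -2*(14 + 3538) = -2*3552 = -7104)
(g(a(3)) + (y - 1*5660))*(R(139) + 20214) = (-104 + (-7104 - 1*5660))*((-93 + 139) + 20214) = (-104 + (-7104 - 5660))*(46 + 20214) = (-104 - 12764)*20260 = -12868*20260 = -260705680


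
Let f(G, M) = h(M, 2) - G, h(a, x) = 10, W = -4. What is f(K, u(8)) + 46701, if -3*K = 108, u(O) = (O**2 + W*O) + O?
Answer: 46747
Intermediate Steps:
u(O) = O**2 - 3*O (u(O) = (O**2 - 4*O) + O = O**2 - 3*O)
K = -36 (K = -1/3*108 = -36)
f(G, M) = 10 - G
f(K, u(8)) + 46701 = (10 - 1*(-36)) + 46701 = (10 + 36) + 46701 = 46 + 46701 = 46747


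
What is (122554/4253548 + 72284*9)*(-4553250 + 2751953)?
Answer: -2492248676302764437/2126774 ≈ -1.1718e+12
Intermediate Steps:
(122554/4253548 + 72284*9)*(-4553250 + 2751953) = (122554*(1/4253548) + 650556)*(-1801297) = (61277/2126774 + 650556)*(-1801297) = (1383585647621/2126774)*(-1801297) = -2492248676302764437/2126774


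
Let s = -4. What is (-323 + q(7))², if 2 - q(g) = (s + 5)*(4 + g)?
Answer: 110224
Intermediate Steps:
q(g) = -2 - g (q(g) = 2 - (-4 + 5)*(4 + g) = 2 - (4 + g) = 2 + (-4 - g) = -2 - g)
(-323 + q(7))² = (-323 + (-2 - 1*7))² = (-323 + (-2 - 7))² = (-323 - 9)² = (-332)² = 110224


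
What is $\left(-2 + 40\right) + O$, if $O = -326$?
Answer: $-288$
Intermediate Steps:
$\left(-2 + 40\right) + O = \left(-2 + 40\right) - 326 = 38 - 326 = -288$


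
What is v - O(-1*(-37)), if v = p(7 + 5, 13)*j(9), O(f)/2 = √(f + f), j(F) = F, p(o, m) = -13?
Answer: -117 - 2*√74 ≈ -134.20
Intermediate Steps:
O(f) = 2*√2*√f (O(f) = 2*√(f + f) = 2*√(2*f) = 2*(√2*√f) = 2*√2*√f)
v = -117 (v = -13*9 = -117)
v - O(-1*(-37)) = -117 - 2*√2*√(-1*(-37)) = -117 - 2*√2*√37 = -117 - 2*√74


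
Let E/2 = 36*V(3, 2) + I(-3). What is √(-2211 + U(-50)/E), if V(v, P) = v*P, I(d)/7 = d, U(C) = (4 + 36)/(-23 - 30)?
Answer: I*√9446481447/2067 ≈ 47.021*I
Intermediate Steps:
U(C) = -40/53 (U(C) = 40/(-53) = 40*(-1/53) = -40/53)
I(d) = 7*d
V(v, P) = P*v
E = 390 (E = 2*(36*(2*3) + 7*(-3)) = 2*(36*6 - 21) = 2*(216 - 21) = 2*195 = 390)
√(-2211 + U(-50)/E) = √(-2211 - 40/53/390) = √(-2211 - 40/53*1/390) = √(-2211 - 4/2067) = √(-4570141/2067) = I*√9446481447/2067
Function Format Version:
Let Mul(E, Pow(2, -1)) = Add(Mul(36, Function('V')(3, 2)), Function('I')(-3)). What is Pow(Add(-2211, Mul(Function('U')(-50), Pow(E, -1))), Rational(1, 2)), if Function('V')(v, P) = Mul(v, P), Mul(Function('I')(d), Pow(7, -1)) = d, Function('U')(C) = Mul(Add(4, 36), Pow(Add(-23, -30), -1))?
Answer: Mul(Rational(1, 2067), I, Pow(9446481447, Rational(1, 2))) ≈ Mul(47.021, I)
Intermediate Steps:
Function('U')(C) = Rational(-40, 53) (Function('U')(C) = Mul(40, Pow(-53, -1)) = Mul(40, Rational(-1, 53)) = Rational(-40, 53))
Function('I')(d) = Mul(7, d)
Function('V')(v, P) = Mul(P, v)
E = 390 (E = Mul(2, Add(Mul(36, Mul(2, 3)), Mul(7, -3))) = Mul(2, Add(Mul(36, 6), -21)) = Mul(2, Add(216, -21)) = Mul(2, 195) = 390)
Pow(Add(-2211, Mul(Function('U')(-50), Pow(E, -1))), Rational(1, 2)) = Pow(Add(-2211, Mul(Rational(-40, 53), Pow(390, -1))), Rational(1, 2)) = Pow(Add(-2211, Mul(Rational(-40, 53), Rational(1, 390))), Rational(1, 2)) = Pow(Add(-2211, Rational(-4, 2067)), Rational(1, 2)) = Pow(Rational(-4570141, 2067), Rational(1, 2)) = Mul(Rational(1, 2067), I, Pow(9446481447, Rational(1, 2)))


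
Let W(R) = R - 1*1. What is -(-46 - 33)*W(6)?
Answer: 395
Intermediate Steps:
W(R) = -1 + R (W(R) = R - 1 = -1 + R)
-(-46 - 33)*W(6) = -(-46 - 33)*(-1 + 6) = -(-79)*5 = -1*(-395) = 395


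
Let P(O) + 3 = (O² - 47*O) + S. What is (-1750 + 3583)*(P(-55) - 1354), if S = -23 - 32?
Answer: 7694934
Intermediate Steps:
S = -55
P(O) = -58 + O² - 47*O (P(O) = -3 + ((O² - 47*O) - 55) = -3 + (-55 + O² - 47*O) = -58 + O² - 47*O)
(-1750 + 3583)*(P(-55) - 1354) = (-1750 + 3583)*((-58 + (-55)² - 47*(-55)) - 1354) = 1833*((-58 + 3025 + 2585) - 1354) = 1833*(5552 - 1354) = 1833*4198 = 7694934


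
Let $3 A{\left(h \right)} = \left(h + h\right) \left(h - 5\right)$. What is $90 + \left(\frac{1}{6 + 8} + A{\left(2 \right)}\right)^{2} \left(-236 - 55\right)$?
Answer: $- \frac{862635}{196} \approx -4401.2$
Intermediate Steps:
$A{\left(h \right)} = \frac{2 h \left(-5 + h\right)}{3}$ ($A{\left(h \right)} = \frac{\left(h + h\right) \left(h - 5\right)}{3} = \frac{2 h \left(-5 + h\right)}{3}$)
$90 + \left(\frac{1}{6 + 8} + A{\left(2 \right)}\right)^{2} \left(-236 - 55\right) = 90 + \left(\frac{1}{6 + 8} + \frac{2}{3} \cdot 2 \left(-5 + 2\right)\right)^{2} \left(-236 - 55\right) = 90 + \left(\frac{1}{14} + \frac{2}{3} \cdot 2 \left(-3\right)\right)^{2} \left(-291\right) = 90 + \left(\frac{1}{14} - 4\right)^{2} \left(-291\right) = 90 + \left(- \frac{55}{14}\right)^{2} \left(-291\right) = 90 + \frac{3025}{196} \left(-291\right) = 90 - \frac{880275}{196} = - \frac{862635}{196}$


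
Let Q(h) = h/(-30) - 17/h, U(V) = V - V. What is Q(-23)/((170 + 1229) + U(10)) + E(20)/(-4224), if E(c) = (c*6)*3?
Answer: -7148393/84947280 ≈ -0.084151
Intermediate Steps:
U(V) = 0
Q(h) = -17/h - h/30 (Q(h) = h*(-1/30) - 17/h = -h/30 - 17/h = -17/h - h/30)
E(c) = 18*c (E(c) = (6*c)*3 = 18*c)
Q(-23)/((170 + 1229) + U(10)) + E(20)/(-4224) = (-17/(-23) - 1/30*(-23))/((170 + 1229) + 0) + (18*20)/(-4224) = (-17*(-1/23) + 23/30)/(1399 + 0) + 360*(-1/4224) = (17/23 + 23/30)/1399 - 15/176 = (1039/690)*(1/1399) - 15/176 = 1039/965310 - 15/176 = -7148393/84947280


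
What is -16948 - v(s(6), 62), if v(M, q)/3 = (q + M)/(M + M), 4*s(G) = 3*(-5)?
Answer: -169247/10 ≈ -16925.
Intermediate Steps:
s(G) = -15/4 (s(G) = (3*(-5))/4 = (1/4)*(-15) = -15/4)
v(M, q) = 3*(M + q)/(2*M) (v(M, q) = 3*((q + M)/(M + M)) = 3*((M + q)/((2*M))) = 3*((M + q)*(1/(2*M))) = 3*((M + q)/(2*M)) = 3*(M + q)/(2*M))
-16948 - v(s(6), 62) = -16948 - 3*(-15/4 + 62)/(2*(-15/4)) = -16948 - 3*(-4)*233/(2*15*4) = -16948 - 1*(-233/10) = -16948 + 233/10 = -169247/10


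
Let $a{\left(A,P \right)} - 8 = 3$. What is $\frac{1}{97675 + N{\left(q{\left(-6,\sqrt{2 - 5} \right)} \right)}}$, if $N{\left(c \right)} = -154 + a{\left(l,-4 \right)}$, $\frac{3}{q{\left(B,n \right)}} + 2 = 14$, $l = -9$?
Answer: $\frac{1}{97532} \approx 1.0253 \cdot 10^{-5}$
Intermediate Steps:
$a{\left(A,P \right)} = 11$ ($a{\left(A,P \right)} = 8 + 3 = 11$)
$q{\left(B,n \right)} = \frac{1}{4}$ ($q{\left(B,n \right)} = \frac{3}{-2 + 14} = \frac{3}{12} = 3 \cdot \frac{1}{12} = \frac{1}{4}$)
$N{\left(c \right)} = -143$ ($N{\left(c \right)} = -154 + 11 = -143$)
$\frac{1}{97675 + N{\left(q{\left(-6,\sqrt{2 - 5} \right)} \right)}} = \frac{1}{97675 - 143} = \frac{1}{97532}$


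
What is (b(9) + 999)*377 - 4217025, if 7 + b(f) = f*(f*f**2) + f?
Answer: -1366151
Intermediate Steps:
b(f) = -7 + f + f**4 (b(f) = -7 + (f*(f*f**2) + f) = -7 + (f*f**3 + f) = -7 + (f**4 + f) = -7 + (f + f**4) = -7 + f + f**4)
(b(9) + 999)*377 - 4217025 = ((-7 + 9 + 9**4) + 999)*377 - 4217025 = ((-7 + 9 + 6561) + 999)*377 - 4217025 = (6563 + 999)*377 - 4217025 = 7562*377 - 4217025 = 2850874 - 4217025 = -1366151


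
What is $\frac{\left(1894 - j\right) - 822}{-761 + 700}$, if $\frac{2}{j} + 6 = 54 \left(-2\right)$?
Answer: $- \frac{61105}{3477} \approx -17.574$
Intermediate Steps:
$j = - \frac{1}{57}$ ($j = \frac{2}{-6 + 54 \left(-2\right)} = \frac{2}{-6 - 108} = \frac{2}{-114} = 2 \left(- \frac{1}{114}\right) = - \frac{1}{57} \approx -0.017544$)
$\frac{\left(1894 - j\right) - 822}{-761 + 700} = \frac{\left(1894 - - \frac{1}{57}\right) - 822}{-761 + 700} = \frac{\left(1894 + \frac{1}{57}\right) - 822}{-61} = \left(\frac{107959}{57} - 822\right) \left(- \frac{1}{61}\right) = \frac{61105}{57} \left(- \frac{1}{61}\right) = - \frac{61105}{3477}$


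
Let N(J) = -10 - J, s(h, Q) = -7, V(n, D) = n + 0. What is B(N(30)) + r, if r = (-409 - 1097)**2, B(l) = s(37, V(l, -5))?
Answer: 2268029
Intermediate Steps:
V(n, D) = n
B(l) = -7
r = 2268036 (r = (-1506)**2 = 2268036)
B(N(30)) + r = -7 + 2268036 = 2268029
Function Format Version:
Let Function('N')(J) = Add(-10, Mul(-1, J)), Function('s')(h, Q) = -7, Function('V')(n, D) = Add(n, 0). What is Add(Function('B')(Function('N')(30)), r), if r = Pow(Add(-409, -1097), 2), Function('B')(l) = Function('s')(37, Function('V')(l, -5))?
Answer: 2268029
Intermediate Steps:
Function('V')(n, D) = n
Function('B')(l) = -7
r = 2268036 (r = Pow(-1506, 2) = 2268036)
Add(Function('B')(Function('N')(30)), r) = Add(-7, 2268036) = 2268029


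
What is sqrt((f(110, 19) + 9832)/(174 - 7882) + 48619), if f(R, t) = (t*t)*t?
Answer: sqrt(722121207047)/3854 ≈ 220.49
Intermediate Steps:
f(R, t) = t**3 (f(R, t) = t**2*t = t**3)
sqrt((f(110, 19) + 9832)/(174 - 7882) + 48619) = sqrt((19**3 + 9832)/(174 - 7882) + 48619) = sqrt((6859 + 9832)/(-7708) + 48619) = sqrt(16691*(-1/7708) + 48619) = sqrt(-16691/7708 + 48619) = sqrt(374738561/7708) = sqrt(722121207047)/3854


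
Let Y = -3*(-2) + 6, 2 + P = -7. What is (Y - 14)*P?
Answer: 18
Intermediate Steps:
P = -9 (P = -2 - 7 = -9)
Y = 12 (Y = 6 + 6 = 12)
(Y - 14)*P = (12 - 14)*(-9) = -2*(-9) = 18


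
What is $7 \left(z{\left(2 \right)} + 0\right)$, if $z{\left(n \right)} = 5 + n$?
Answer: $49$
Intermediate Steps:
$7 \left(z{\left(2 \right)} + 0\right) = 7 \left(\left(5 + 2\right) + 0\right) = 7 \left(7 + 0\right) = 7 \cdot 7 = 49$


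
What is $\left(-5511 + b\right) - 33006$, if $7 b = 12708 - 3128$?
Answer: $- \frac{260039}{7} \approx -37148.0$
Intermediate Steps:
$b = \frac{9580}{7}$ ($b = \frac{12708 - 3128}{7} = \frac{1}{7} \cdot 9580 = \frac{9580}{7} \approx 1368.6$)
$\left(-5511 + b\right) - 33006 = \left(-5511 + \frac{9580}{7}\right) - 33006 = - \frac{28997}{7} - 33006 = - \frac{260039}{7}$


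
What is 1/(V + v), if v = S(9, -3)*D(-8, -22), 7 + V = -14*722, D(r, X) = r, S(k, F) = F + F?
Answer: -1/10067 ≈ -9.9334e-5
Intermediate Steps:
S(k, F) = 2*F
V = -10115 (V = -7 - 14*722 = -7 - 10108 = -10115)
v = 48 (v = (2*(-3))*(-8) = -6*(-8) = 48)
1/(V + v) = 1/(-10115 + 48) = 1/(-10067) = -1/10067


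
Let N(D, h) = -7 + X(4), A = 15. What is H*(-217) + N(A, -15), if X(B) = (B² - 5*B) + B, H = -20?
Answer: 4333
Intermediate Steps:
X(B) = B² - 4*B
N(D, h) = -7 (N(D, h) = -7 + 4*(-4 + 4) = -7 + 4*0 = -7 + 0 = -7)
H*(-217) + N(A, -15) = -20*(-217) - 7 = 4340 - 7 = 4333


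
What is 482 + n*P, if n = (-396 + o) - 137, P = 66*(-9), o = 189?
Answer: 204818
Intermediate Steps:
P = -594
n = -344 (n = (-396 + 189) - 137 = -207 - 137 = -344)
482 + n*P = 482 - 344*(-594) = 482 + 204336 = 204818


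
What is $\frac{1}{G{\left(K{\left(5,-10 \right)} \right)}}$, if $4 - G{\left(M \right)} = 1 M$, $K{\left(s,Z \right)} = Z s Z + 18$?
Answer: $- \frac{1}{514} \approx -0.0019455$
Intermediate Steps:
$K{\left(s,Z \right)} = 18 + s Z^{2}$ ($K{\left(s,Z \right)} = s Z^{2} + 18 = 18 + s Z^{2}$)
$G{\left(M \right)} = 4 - M$ ($G{\left(M \right)} = 4 - 1 M = 4 - M$)
$\frac{1}{G{\left(K{\left(5,-10 \right)} \right)}} = \frac{1}{4 - \left(18 + 5 \left(-10\right)^{2}\right)} = \frac{1}{4 - \left(18 + 5 \cdot 100\right)} = \frac{1}{4 - \left(18 + 500\right)} = \frac{1}{4 - 518} = \frac{1}{-514} = - \frac{1}{514}$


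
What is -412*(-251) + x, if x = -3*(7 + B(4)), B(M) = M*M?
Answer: 103343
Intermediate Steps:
B(M) = M²
x = -69 (x = -3*(7 + 4²) = -3*(7 + 16) = -3*23 = -69)
-412*(-251) + x = -412*(-251) - 69 = 103412 - 69 = 103343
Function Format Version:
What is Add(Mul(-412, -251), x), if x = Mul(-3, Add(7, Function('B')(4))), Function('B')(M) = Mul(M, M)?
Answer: 103343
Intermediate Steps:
Function('B')(M) = Pow(M, 2)
x = -69 (x = Mul(-3, Add(7, Pow(4, 2))) = Mul(-3, Add(7, 16)) = Mul(-3, 23) = -69)
Add(Mul(-412, -251), x) = Add(Mul(-412, -251), -69) = Add(103412, -69) = 103343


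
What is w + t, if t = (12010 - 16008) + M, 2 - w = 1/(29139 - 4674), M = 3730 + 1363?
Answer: 26838104/24465 ≈ 1097.0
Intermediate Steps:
M = 5093
w = 48929/24465 (w = 2 - 1/(29139 - 4674) = 2 - 1/24465 = 48929/24465 ≈ 2.0000)
t = 1095 (t = (12010 - 16008) + 5093 = -3998 + 5093 = 1095)
w + t = 48929/24465 + 1095 = 26838104/24465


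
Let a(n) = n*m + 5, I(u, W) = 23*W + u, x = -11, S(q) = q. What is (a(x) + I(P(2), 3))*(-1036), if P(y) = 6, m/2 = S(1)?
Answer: -60088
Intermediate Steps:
m = 2 (m = 2*1 = 2)
I(u, W) = u + 23*W
a(n) = 5 + 2*n (a(n) = n*2 + 5 = 2*n + 5 = 5 + 2*n)
(a(x) + I(P(2), 3))*(-1036) = ((5 + 2*(-11)) + (6 + 23*3))*(-1036) = ((5 - 22) + (6 + 69))*(-1036) = (-17 + 75)*(-1036) = 58*(-1036) = -60088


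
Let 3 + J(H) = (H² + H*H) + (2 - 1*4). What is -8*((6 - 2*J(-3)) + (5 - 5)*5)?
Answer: 160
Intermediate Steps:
J(H) = -5 + 2*H² (J(H) = -3 + ((H² + H*H) + (2 - 1*4)) = -3 + ((H² + H²) + (2 - 4)) = -3 + (2*H² - 2) = -3 + (-2 + 2*H²) = -5 + 2*H²)
-8*((6 - 2*J(-3)) + (5 - 5)*5) = -8*((6 - 2*(-5 + 2*(-3)²)) + (5 - 5)*5) = -8*((6 - 2*(-5 + 2*9)) + 0*5) = -8*((6 - 2*(-5 + 18)) + 0) = -8*((6 - 2*13) + 0) = -8*((6 - 26) + 0) = -8*(-20 + 0) = -8*(-20) = 160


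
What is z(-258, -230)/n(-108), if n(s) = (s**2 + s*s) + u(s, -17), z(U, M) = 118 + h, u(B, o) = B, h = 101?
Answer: 73/7740 ≈ 0.0094315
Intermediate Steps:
z(U, M) = 219 (z(U, M) = 118 + 101 = 219)
n(s) = s + 2*s**2 (n(s) = (s**2 + s*s) + s = (s**2 + s**2) + s = 2*s**2 + s = s + 2*s**2)
z(-258, -230)/n(-108) = 219/((-108*(1 + 2*(-108)))) = 219/((-108*(1 - 216))) = 219/((-108*(-215))) = 219/23220 = 219*(1/23220) = 73/7740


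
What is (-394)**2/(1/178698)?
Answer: 27740362728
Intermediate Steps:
(-394)**2/(1/178698) = 155236/(1/178698) = 155236*178698 = 27740362728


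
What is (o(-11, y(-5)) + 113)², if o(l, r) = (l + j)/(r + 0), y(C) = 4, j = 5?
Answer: 49729/4 ≈ 12432.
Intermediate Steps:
o(l, r) = (5 + l)/r (o(l, r) = (l + 5)/(r + 0) = (5 + l)/r)
(o(-11, y(-5)) + 113)² = ((5 - 11)/4 + 113)² = ((¼)*(-6) + 113)² = (-3/2 + 113)² = (223/2)² = 49729/4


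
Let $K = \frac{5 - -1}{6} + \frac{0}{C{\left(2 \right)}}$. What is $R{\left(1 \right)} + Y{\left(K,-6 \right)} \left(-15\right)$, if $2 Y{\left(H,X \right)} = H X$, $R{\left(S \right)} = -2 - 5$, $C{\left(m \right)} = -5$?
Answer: $38$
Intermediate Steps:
$R{\left(S \right)} = -7$
$K = 1$ ($K = \frac{5 - -1}{6} + \frac{0}{-5} = \left(5 + 1\right) \frac{1}{6} + 0 \left(- \frac{1}{5}\right) = 6 \cdot \frac{1}{6} + 0 = 1 + 0 = 1$)
$Y{\left(H,X \right)} = \frac{H X}{2}$
$R{\left(1 \right)} + Y{\left(K,-6 \right)} \left(-15\right) = -7 + \frac{1}{2} \cdot 1 \left(-6\right) \left(-15\right) = -7 - -45 = -7 + 45 = 38$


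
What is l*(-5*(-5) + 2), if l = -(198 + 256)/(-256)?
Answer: 6129/128 ≈ 47.883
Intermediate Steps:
l = 227/128 (l = -454*(-1)/256 = -1*(-227/128) = 227/128 ≈ 1.7734)
l*(-5*(-5) + 2) = 227*(-5*(-5) + 2)/128 = 227*(25 + 2)/128 = (227/128)*27 = 6129/128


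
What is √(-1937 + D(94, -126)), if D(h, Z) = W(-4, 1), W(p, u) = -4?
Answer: I*√1941 ≈ 44.057*I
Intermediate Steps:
D(h, Z) = -4
√(-1937 + D(94, -126)) = √(-1937 - 4) = √(-1941) = I*√1941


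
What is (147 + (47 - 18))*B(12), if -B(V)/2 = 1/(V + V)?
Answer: -44/3 ≈ -14.667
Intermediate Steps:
B(V) = -1/V (B(V) = -2/(V + V) = -2*1/(2*V) = -1/V)
(147 + (47 - 18))*B(12) = (147 + (47 - 18))*(-1/12) = (147 + 29)*(-1*1/12) = 176*(-1/12) = -44/3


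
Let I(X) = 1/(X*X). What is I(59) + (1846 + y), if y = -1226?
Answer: 2158221/3481 ≈ 620.00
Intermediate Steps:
I(X) = X⁻² (I(X) = 1/(X²) = X⁻²)
I(59) + (1846 + y) = 59⁻² + (1846 - 1226) = 1/3481 + 620 = 2158221/3481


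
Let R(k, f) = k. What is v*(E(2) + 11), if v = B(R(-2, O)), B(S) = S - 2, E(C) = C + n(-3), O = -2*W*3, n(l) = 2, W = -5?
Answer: -60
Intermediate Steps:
O = 30 (O = -2*(-5)*3 = 10*3 = 30)
E(C) = 2 + C (E(C) = C + 2 = 2 + C)
B(S) = -2 + S
v = -4 (v = -2 - 2 = -4)
v*(E(2) + 11) = -4*((2 + 2) + 11) = -4*(4 + 11) = -4*15 = -60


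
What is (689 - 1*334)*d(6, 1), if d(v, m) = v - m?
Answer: 1775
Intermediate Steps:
(689 - 1*334)*d(6, 1) = (689 - 1*334)*(6 - 1*1) = (689 - 334)*(6 - 1) = 355*5 = 1775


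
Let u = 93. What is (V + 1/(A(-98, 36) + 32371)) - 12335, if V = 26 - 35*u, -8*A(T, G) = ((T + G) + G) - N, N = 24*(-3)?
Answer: -2014931000/129461 ≈ -15564.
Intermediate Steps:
N = -72
A(T, G) = -9 - G/4 - T/8 (A(T, G) = -(((T + G) + G) - 1*(-72))/8 = -(((G + T) + G) + 72)/8 = -((T + 2*G) + 72)/8 = -(72 + T + 2*G)/8 = -9 - G/4 - T/8)
V = -3229 (V = 26 - 35*93 = 26 - 3255 = -3229)
(V + 1/(A(-98, 36) + 32371)) - 12335 = (-3229 + 1/((-9 - ¼*36 - ⅛*(-98)) + 32371)) - 12335 = (-3229 + 1/((-9 - 9 + 49/4) + 32371)) - 12335 = (-3229 + 1/(-23/4 + 32371)) - 12335 = (-3229 + 1/(129461/4)) - 12335 = (-3229 + 4/129461) - 12335 = -418029565/129461 - 12335 = -2014931000/129461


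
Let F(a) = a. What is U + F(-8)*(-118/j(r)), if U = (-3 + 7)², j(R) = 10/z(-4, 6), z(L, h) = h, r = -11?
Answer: 2912/5 ≈ 582.40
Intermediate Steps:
j(R) = 5/3 (j(R) = 10/6 = 10*(⅙) = 5/3)
U = 16 (U = 4² = 16)
U + F(-8)*(-118/j(r)) = 16 - (-944)/5/3 = 16 - (-944)*3/5 = 16 - 8*(-354/5) = 16 + 2832/5 = 2912/5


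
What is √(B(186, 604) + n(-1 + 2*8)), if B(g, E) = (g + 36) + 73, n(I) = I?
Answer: √310 ≈ 17.607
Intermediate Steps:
B(g, E) = 109 + g (B(g, E) = (36 + g) + 73 = 109 + g)
√(B(186, 604) + n(-1 + 2*8)) = √((109 + 186) + (-1 + 2*8)) = √(295 + (-1 + 16)) = √(295 + 15) = √310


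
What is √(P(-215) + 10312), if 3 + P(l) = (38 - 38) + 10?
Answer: √10319 ≈ 101.58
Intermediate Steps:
P(l) = 7 (P(l) = -3 + ((38 - 38) + 10) = -3 + (0 + 10) = -3 + 10 = 7)
√(P(-215) + 10312) = √(7 + 10312) = √10319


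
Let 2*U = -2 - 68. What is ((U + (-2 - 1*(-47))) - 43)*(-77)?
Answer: 2541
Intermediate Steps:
U = -35 (U = (-2 - 68)/2 = (½)*(-70) = -35)
((U + (-2 - 1*(-47))) - 43)*(-77) = ((-35 + (-2 - 1*(-47))) - 43)*(-77) = ((-35 + (-2 + 47)) - 43)*(-77) = ((-35 + 45) - 43)*(-77) = (10 - 43)*(-77) = -33*(-77) = 2541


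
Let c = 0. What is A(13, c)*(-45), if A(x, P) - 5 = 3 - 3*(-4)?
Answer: -900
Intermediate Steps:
A(x, P) = 20 (A(x, P) = 5 + (3 - 3*(-4)) = 5 + (3 + 12) = 5 + 15 = 20)
A(13, c)*(-45) = 20*(-45) = -900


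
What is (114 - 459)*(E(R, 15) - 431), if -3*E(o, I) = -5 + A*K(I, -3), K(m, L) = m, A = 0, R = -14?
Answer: 148120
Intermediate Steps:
E(o, I) = 5/3 (E(o, I) = -(-5 + 0*I)/3 = -(-5 + 0)/3 = -⅓*(-5) = 5/3)
(114 - 459)*(E(R, 15) - 431) = (114 - 459)*(5/3 - 431) = -345*(-1288/3) = 148120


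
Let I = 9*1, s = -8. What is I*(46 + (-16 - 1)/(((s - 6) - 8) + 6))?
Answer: 6777/16 ≈ 423.56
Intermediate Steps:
I = 9
I*(46 + (-16 - 1)/(((s - 6) - 8) + 6)) = 9*(46 + (-16 - 1)/(((-8 - 6) - 8) + 6)) = 9*(46 - 17/((-14 - 8) + 6)) = 9*(46 - 17/(-22 + 6)) = 9*(46 - 17/(-16)) = 9*(46 - 17*(-1/16)) = 9*(46 + 17/16) = 9*(753/16) = 6777/16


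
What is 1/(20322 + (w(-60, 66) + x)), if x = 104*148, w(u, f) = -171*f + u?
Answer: 1/24368 ≈ 4.1037e-5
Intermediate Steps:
w(u, f) = u - 171*f
x = 15392
1/(20322 + (w(-60, 66) + x)) = 1/(20322 + ((-60 - 171*66) + 15392)) = 1/(20322 + ((-60 - 11286) + 15392)) = 1/(20322 + (-11346 + 15392)) = 1/(20322 + 4046) = 1/24368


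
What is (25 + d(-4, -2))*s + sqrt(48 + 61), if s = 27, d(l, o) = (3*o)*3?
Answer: 189 + sqrt(109) ≈ 199.44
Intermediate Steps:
d(l, o) = 9*o
(25 + d(-4, -2))*s + sqrt(48 + 61) = (25 + 9*(-2))*27 + sqrt(48 + 61) = (25 - 18)*27 + sqrt(109) = 7*27 + sqrt(109) = 189 + sqrt(109)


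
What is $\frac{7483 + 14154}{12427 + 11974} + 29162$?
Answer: $\frac{711603599}{24401} \approx 29163.0$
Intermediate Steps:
$\frac{7483 + 14154}{12427 + 11974} + 29162 = \frac{21637}{24401} + 29162 = \frac{711603599}{24401}$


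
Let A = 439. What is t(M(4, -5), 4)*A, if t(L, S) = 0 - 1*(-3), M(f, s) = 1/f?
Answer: 1317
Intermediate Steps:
t(L, S) = 3 (t(L, S) = 0 + 3 = 3)
t(M(4, -5), 4)*A = 3*439 = 1317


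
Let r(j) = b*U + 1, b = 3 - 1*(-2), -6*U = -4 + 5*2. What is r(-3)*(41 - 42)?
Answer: 4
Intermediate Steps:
U = -1 (U = -(-4 + 5*2)/6 = -(-4 + 10)/6 = -1/6*6 = -1)
b = 5 (b = 3 + 2 = 5)
r(j) = -4 (r(j) = 5*(-1) + 1 = -5 + 1 = -4)
r(-3)*(41 - 42) = -4*(41 - 42) = -4*(-1) = 4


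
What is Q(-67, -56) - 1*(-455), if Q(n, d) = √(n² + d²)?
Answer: 455 + 5*√305 ≈ 542.32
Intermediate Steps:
Q(n, d) = √(d² + n²)
Q(-67, -56) - 1*(-455) = √((-56)² + (-67)²) - 1*(-455) = √(3136 + 4489) + 455 = √7625 + 455 = 5*√305 + 455 = 455 + 5*√305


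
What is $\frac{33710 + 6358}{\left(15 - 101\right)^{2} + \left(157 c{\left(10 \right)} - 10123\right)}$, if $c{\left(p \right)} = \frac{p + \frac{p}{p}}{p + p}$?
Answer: $- \frac{801360}{52813} \approx -15.174$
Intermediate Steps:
$c{\left(p \right)} = \frac{1 + p}{2 p}$ ($c{\left(p \right)} = \frac{p + 1}{2 p} = \left(1 + p\right) \frac{1}{2 p} = \frac{1 + p}{2 p}$)
$\frac{33710 + 6358}{\left(15 - 101\right)^{2} + \left(157 c{\left(10 \right)} - 10123\right)} = \frac{33710 + 6358}{\left(15 - 101\right)^{2} - \left(10123 - 157 \frac{1 + 10}{2 \cdot 10}\right)} = \frac{40068}{\left(-86\right)^{2} - \left(10123 - 157 \cdot \frac{1}{2} \cdot \frac{1}{10} \cdot 11\right)} = \frac{40068}{7396 + \left(157 \cdot \frac{11}{20} - 10123\right)} = \frac{40068}{7396 + \left(\frac{1727}{20} - 10123\right)} = \frac{40068}{7396 - \frac{200733}{20}} = \frac{40068}{- \frac{52813}{20}} = 40068 \left(- \frac{20}{52813}\right) = - \frac{801360}{52813}$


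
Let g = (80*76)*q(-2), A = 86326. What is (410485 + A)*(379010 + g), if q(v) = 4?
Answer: 200378780630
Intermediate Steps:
g = 24320 (g = (80*76)*4 = 6080*4 = 24320)
(410485 + A)*(379010 + g) = (410485 + 86326)*(379010 + 24320) = 496811*403330 = 200378780630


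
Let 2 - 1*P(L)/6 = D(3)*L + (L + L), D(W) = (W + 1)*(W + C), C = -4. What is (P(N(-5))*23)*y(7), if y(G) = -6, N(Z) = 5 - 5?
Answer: -1656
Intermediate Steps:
N(Z) = 0
D(W) = (1 + W)*(-4 + W) (D(W) = (W + 1)*(W - 4) = (1 + W)*(-4 + W))
P(L) = 12 + 12*L (P(L) = 12 - 6*((-4 + 3**2 - 3*3)*L + (L + L)) = 12 - 6*((-4 + 9 - 9)*L + 2*L) = 12 - 6*(-4*L + 2*L) = 12 - (-12)*L = 12 + 12*L)
(P(N(-5))*23)*y(7) = ((12 + 12*0)*23)*(-6) = ((12 + 0)*23)*(-6) = (12*23)*(-6) = 276*(-6) = -1656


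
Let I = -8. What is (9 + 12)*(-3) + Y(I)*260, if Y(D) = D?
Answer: -2143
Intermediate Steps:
(9 + 12)*(-3) + Y(I)*260 = (9 + 12)*(-3) - 8*260 = 21*(-3) - 2080 = -63 - 2080 = -2143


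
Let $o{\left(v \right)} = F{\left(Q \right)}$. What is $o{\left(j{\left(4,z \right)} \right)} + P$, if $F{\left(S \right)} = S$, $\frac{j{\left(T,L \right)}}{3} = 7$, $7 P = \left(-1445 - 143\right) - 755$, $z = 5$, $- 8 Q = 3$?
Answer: $- \frac{18765}{56} \approx -335.09$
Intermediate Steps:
$Q = - \frac{3}{8}$ ($Q = \left(- \frac{1}{8}\right) 3 = - \frac{3}{8} \approx -0.375$)
$P = - \frac{2343}{7}$ ($P = \frac{\left(-1445 - 143\right) - 755}{7} = \frac{-1588 - 755}{7} = \frac{1}{7} \left(-2343\right) = - \frac{2343}{7} \approx -334.71$)
$j{\left(T,L \right)} = 21$ ($j{\left(T,L \right)} = 3 \cdot 7 = 21$)
$o{\left(v \right)} = - \frac{3}{8}$
$o{\left(j{\left(4,z \right)} \right)} + P = - \frac{3}{8} - \frac{2343}{7} = - \frac{18765}{56}$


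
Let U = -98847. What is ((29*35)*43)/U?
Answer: -6235/14121 ≈ -0.44154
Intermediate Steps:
((29*35)*43)/U = ((29*35)*43)/(-98847) = (1015*43)*(-1/98847) = 43645*(-1/98847) = -6235/14121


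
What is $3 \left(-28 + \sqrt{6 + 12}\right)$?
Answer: $-84 + 9 \sqrt{2} \approx -71.272$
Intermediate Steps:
$3 \left(-28 + \sqrt{6 + 12}\right) = 3 \left(-28 + \sqrt{18}\right) = 3 \left(-28 + 3 \sqrt{2}\right) = -84 + 9 \sqrt{2}$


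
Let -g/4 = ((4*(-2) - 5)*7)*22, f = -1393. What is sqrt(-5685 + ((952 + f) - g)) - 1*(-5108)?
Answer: 5108 + I*sqrt(14134) ≈ 5108.0 + 118.89*I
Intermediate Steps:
g = 8008 (g = -4*(4*(-2) - 5)*7*22 = -4*(-8 - 5)*7*22 = -4*(-13*7)*22 = -(-364)*22 = -4*(-2002) = 8008)
sqrt(-5685 + ((952 + f) - g)) - 1*(-5108) = sqrt(-5685 + ((952 - 1393) - 1*8008)) - 1*(-5108) = sqrt(-5685 + (-441 - 8008)) + 5108 = sqrt(-5685 - 8449) + 5108 = sqrt(-14134) + 5108 = I*sqrt(14134) + 5108 = 5108 + I*sqrt(14134)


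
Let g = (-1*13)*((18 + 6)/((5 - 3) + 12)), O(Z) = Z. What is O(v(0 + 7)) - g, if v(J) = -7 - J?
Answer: 58/7 ≈ 8.2857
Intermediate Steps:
g = -156/7 (g = -312/(2 + 12) = -312/14 = -13*12/7 = -156/7 ≈ -22.286)
O(v(0 + 7)) - g = (-7 - (0 + 7)) - 1*(-156/7) = (-7 - 1*7) + 156/7 = (-7 - 7) + 156/7 = -14 + 156/7 = 58/7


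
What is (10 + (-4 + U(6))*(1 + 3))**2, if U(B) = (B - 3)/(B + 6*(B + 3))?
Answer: 841/25 ≈ 33.640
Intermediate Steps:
U(B) = (-3 + B)/(18 + 7*B) (U(B) = (-3 + B)/(B + 6*(3 + B)) = (-3 + B)/(B + (18 + 6*B)) = (-3 + B)/(18 + 7*B))
(10 + (-4 + U(6))*(1 + 3))**2 = (10 + (-4 + (-3 + 6)/(18 + 7*6))*(1 + 3))**2 = (10 + (-4 + 3/(18 + 42))*4)**2 = (10 + (-4 + 3/60)*4)**2 = (10 + (-4 + (1/60)*3)*4)**2 = (10 + (-4 + 1/20)*4)**2 = (10 - 79/20*4)**2 = (10 - 79/5)**2 = (-29/5)**2 = 841/25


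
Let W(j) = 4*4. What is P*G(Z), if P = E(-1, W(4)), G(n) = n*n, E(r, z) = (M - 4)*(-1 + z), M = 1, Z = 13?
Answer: -7605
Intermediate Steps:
W(j) = 16
E(r, z) = 3 - 3*z (E(r, z) = (1 - 4)*(-1 + z) = -3*(-1 + z) = 3 - 3*z)
G(n) = n²
P = -45 (P = 3 - 3*16 = 3 - 48 = -45)
P*G(Z) = -45*13² = -45*169 = -7605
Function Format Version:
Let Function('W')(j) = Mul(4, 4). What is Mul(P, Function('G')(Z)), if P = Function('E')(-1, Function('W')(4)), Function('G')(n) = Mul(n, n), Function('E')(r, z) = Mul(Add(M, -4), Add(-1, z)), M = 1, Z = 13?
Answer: -7605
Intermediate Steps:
Function('W')(j) = 16
Function('E')(r, z) = Add(3, Mul(-3, z)) (Function('E')(r, z) = Mul(Add(1, -4), Add(-1, z)) = Mul(-3, Add(-1, z)) = Add(3, Mul(-3, z)))
Function('G')(n) = Pow(n, 2)
P = -45 (P = Add(3, Mul(-3, 16)) = Add(3, -48) = -45)
Mul(P, Function('G')(Z)) = Mul(-45, Pow(13, 2)) = Mul(-45, 169) = -7605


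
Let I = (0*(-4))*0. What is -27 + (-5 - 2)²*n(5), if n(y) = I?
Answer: -27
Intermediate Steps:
I = 0 (I = 0*0 = 0)
n(y) = 0
-27 + (-5 - 2)²*n(5) = -27 + (-5 - 2)²*0 = -27 + (-7)²*0 = -27 + 49*0 = -27 + 0 = -27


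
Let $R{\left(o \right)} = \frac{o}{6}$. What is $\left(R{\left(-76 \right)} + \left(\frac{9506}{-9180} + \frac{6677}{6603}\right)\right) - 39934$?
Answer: $- \frac{403565040743}{10102590} \approx -39947.0$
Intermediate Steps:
$R{\left(o \right)} = \frac{o}{6}$ ($R{\left(o \right)} = o \frac{1}{6} = \frac{o}{6}$)
$\left(R{\left(-76 \right)} + \left(\frac{9506}{-9180} + \frac{6677}{6603}\right)\right) - 39934 = \left(\frac{1}{6} \left(-76\right) + \left(\frac{9506}{-9180} + \frac{6677}{6603}\right)\right) - 39934 = \left(- \frac{38}{3} + \left(9506 \left(- \frac{1}{9180}\right) + 6677 \cdot \frac{1}{6603}\right)\right) - 39934 = \left(- \frac{38}{3} + \left(- \frac{4753}{4590} + \frac{6677}{6603}\right)\right) - 39934 = \left(- \frac{38}{3} - \frac{245543}{10102590}\right) - 39934 = - \frac{128211683}{10102590} - 39934 = - \frac{403565040743}{10102590}$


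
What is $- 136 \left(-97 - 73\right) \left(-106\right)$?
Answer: $-2450720$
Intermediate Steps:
$- 136 \left(-97 - 73\right) \left(-106\right) = \left(-136\right) \left(-170\right) \left(-106\right) = 23120 \left(-106\right) = -2450720$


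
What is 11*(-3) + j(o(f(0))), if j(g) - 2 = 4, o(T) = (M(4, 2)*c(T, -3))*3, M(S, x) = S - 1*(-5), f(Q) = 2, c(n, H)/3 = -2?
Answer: -27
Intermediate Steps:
c(n, H) = -6 (c(n, H) = 3*(-2) = -6)
M(S, x) = 5 + S (M(S, x) = S + 5 = 5 + S)
o(T) = -162 (o(T) = ((5 + 4)*(-6))*3 = (9*(-6))*3 = -54*3 = -162)
j(g) = 6 (j(g) = 2 + 4 = 6)
11*(-3) + j(o(f(0))) = 11*(-3) + 6 = -33 + 6 = -27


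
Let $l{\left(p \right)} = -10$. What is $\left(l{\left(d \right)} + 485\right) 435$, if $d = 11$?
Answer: $206625$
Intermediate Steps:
$\left(l{\left(d \right)} + 485\right) 435 = \left(-10 + 485\right) 435 = 475 \cdot 435 = 206625$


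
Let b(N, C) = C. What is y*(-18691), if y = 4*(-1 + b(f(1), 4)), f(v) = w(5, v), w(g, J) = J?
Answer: -224292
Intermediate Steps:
f(v) = v
y = 12 (y = 4*(-1 + 4) = 4*3 = 12)
y*(-18691) = 12*(-18691) = -224292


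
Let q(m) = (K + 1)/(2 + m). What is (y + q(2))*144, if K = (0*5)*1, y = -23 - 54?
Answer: -11052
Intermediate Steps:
y = -77
K = 0 (K = 0*1 = 0)
q(m) = 1/(2 + m) (q(m) = (0 + 1)/(2 + m) = 1/(2 + m))
(y + q(2))*144 = (-77 + 1/(2 + 2))*144 = (-77 + 1/4)*144 = (-77 + ¼)*144 = -307/4*144 = -11052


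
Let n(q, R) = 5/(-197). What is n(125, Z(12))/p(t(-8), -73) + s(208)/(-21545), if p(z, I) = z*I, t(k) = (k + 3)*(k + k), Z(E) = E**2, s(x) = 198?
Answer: -45537463/4957418320 ≈ -0.0091857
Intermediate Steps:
n(q, R) = -5/197 (n(q, R) = 5*(-1/197) = -5/197)
t(k) = 2*k*(3 + k) (t(k) = (3 + k)*(2*k) = 2*k*(3 + k))
p(z, I) = I*z
n(125, Z(12))/p(t(-8), -73) + s(208)/(-21545) = -5*1/(1168*(3 - 8))/197 + 198/(-21545) = -5/(197*((-146*(-8)*(-5)))) + 198*(-1/21545) = -5/(197*((-73*80))) - 198/21545 = -5/197/(-5840) - 198/21545 = -5/197*(-1/5840) - 198/21545 = 1/230096 - 198/21545 = -45537463/4957418320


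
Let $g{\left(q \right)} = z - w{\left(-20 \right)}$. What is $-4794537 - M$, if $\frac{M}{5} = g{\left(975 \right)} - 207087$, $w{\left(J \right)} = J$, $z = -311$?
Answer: $-3757647$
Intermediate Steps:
$g{\left(q \right)} = -291$ ($g{\left(q \right)} = -311 - -20 = -311 + 20 = -291$)
$M = -1036890$ ($M = 5 \left(-291 - 207087\right) = 5 \left(-207378\right) = -1036890$)
$-4794537 - M = -4794537 - -1036890 = -4794537 + 1036890 = -3757647$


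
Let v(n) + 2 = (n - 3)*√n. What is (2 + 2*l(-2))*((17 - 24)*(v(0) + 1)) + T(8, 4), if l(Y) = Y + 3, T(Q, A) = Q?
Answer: 36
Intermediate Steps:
v(n) = -2 + √n*(-3 + n) (v(n) = -2 + (n - 3)*√n = -2 + (-3 + n)*√n = -2 + √n*(-3 + n))
l(Y) = 3 + Y
(2 + 2*l(-2))*((17 - 24)*(v(0) + 1)) + T(8, 4) = (2 + 2*(3 - 2))*((17 - 24)*((-2 + 0^(3/2) - 3*√0) + 1)) + 8 = (2 + 2*1)*(-7*((-2 + 0 - 3*0) + 1)) + 8 = (2 + 2)*(-7*((-2 + 0 + 0) + 1)) + 8 = 4*(-7*(-2 + 1)) + 8 = 4*(-7*(-1)) + 8 = 4*7 + 8 = 28 + 8 = 36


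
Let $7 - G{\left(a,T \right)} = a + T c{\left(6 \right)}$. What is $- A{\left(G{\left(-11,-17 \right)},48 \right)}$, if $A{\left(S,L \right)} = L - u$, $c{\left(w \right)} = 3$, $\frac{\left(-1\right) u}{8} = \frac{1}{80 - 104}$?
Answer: $- \frac{143}{3} \approx -47.667$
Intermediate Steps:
$u = \frac{1}{3}$ ($u = - \frac{8}{80 - 104} = - \frac{8}{-24} = \left(-8\right) \left(- \frac{1}{24}\right) = \frac{1}{3} \approx 0.33333$)
$G{\left(a,T \right)} = 7 - a - 3 T$ ($G{\left(a,T \right)} = 7 - \left(a + T 3\right) = 7 - \left(a + 3 T\right) = 7 - a - 3 T$)
$A{\left(S,L \right)} = - \frac{1}{3} + L$ ($A{\left(S,L \right)} = L - \frac{1}{3} = - \frac{1}{3} + L$)
$- A{\left(G{\left(-11,-17 \right)},48 \right)} = - (- \frac{1}{3} + 48) = \left(-1\right) \frac{143}{3} = - \frac{143}{3}$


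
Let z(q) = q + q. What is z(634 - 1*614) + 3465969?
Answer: 3466009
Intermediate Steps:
z(q) = 2*q
z(634 - 1*614) + 3465969 = 2*(634 - 1*614) + 3465969 = 2*(634 - 614) + 3465969 = 2*20 + 3465969 = 40 + 3465969 = 3466009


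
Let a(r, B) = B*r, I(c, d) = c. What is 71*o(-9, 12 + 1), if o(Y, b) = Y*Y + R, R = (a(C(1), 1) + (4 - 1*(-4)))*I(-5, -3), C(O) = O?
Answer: 2556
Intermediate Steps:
R = -45 (R = (1*1 + (4 - 1*(-4)))*(-5) = (1 + (4 + 4))*(-5) = (1 + 8)*(-5) = 9*(-5) = -45)
o(Y, b) = -45 + Y² (o(Y, b) = Y*Y - 45 = Y² - 45 = -45 + Y²)
71*o(-9, 12 + 1) = 71*(-45 + (-9)²) = 71*(-45 + 81) = 71*36 = 2556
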